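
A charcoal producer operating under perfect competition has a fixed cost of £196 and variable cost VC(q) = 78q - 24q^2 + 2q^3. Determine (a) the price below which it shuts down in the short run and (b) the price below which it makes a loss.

AVC = 78 - 24q + 2q^2; minimized at q = 6, giving min AVC = £6. That is the shutdown price.
ATC = 196/q + 78 - 24q + 2q^2. Setting dATC/dq = −196/q^2 − 24 + 4q = 0 gives q = 7 (since 4·7^3 − 24·7^2 = 196).
min ATC = 196/7 + 78 − 24·7 + 2·7^2 = £36. That is the break-even price.
For £6 ≤ P < £36 the firm produces at a loss; below £6 it shuts down.

Shutdown price = £6; break-even price = £36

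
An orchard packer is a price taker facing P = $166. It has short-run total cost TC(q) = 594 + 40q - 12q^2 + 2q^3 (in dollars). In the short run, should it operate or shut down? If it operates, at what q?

Produce at q = 7

From TC, MC = TC'(q) = 40 - 24q + 6q^2 and AVC = VC/q = 40 - 12q + 2q^2.
The AVC parabola has its vertex at q = 12/4 = 3, where AVC = 40 - 12·3 + 2·3^2 = $22.
Because $166 ≥ $22, revenue can cover variable cost; the firm operates.
Solving P = MC: -126 - 24q + 6q^2 = 0 ⇒ q = -3 or 7. On the upward-sloping branch, q* = 7.
Check: AVC at q = 7 is $54 ≤ P, so revenue covers variable cost.
Profit = P·q − TC = 166·7 − 972 = $190.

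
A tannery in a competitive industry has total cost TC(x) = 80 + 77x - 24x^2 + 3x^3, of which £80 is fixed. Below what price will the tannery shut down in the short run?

£29 per unit

Short-run supply begins at min AVC. From VC = 77x - 24x^2 + 3x^3, AVC = 77 - 24x + 3x^2.
dAVC/dx = -24 + 6x = 0 gives x = 4. min AVC = 77 - 24·4 + 3·4^2 = 29.
So the shutdown price is £29.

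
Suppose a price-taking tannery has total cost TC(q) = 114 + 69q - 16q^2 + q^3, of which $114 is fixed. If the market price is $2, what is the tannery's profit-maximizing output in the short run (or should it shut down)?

Strip out fixed cost: VC = 69q - 16q^2 + q^3. Then AVC = 69 - 16q + q^2 and MC = 69 - 32q + 3q^2.
AVC is minimized where dAVC/dq = -16 + 2q = 0, at q = 8; min AVC = 69 - 16·8 + 8^2 = $5.
P = $2 lies below min AVC = $5; no output level covers variable cost.
Best response: produce nothing and absorb the $114 fixed cost.

Shut down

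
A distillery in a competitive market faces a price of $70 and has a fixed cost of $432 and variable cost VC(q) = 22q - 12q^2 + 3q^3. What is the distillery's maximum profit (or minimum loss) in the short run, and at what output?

Profit = -$240 at q = 4

AVC = 22 - 12q + 3q^2; min AVC = $10 at q = 2. Since P = $70 ≥ min AVC, the firm produces.
MC = 22 - 24q + 9q^2. Setting P = MC and taking the root on the rising branch gives q* = 4.
TR = 70·4 = 280. TC = 432 + 88 = 520. Profit = 280 − 520 = -$240.
By producing, the firm covers all variable cost plus $192 of fixed cost; shutting down would lose the full $432.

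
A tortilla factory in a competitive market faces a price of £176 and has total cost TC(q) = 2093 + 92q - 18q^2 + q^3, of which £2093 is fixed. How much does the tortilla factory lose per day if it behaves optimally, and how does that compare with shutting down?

Profit = -£133 at q = 14

AVC = 92 - 18q + q^2; min AVC = £11 at q = 9. Since P = £176 ≥ min AVC, the firm produces.
With MC = 92 - 36q + 3q^2, P = MC on the upward-sloping part at q* = 14.
TR = 176·14 = 2464. TC = 2093 + 504 = 2597. Profit = 2464 − 2597 = -£133.
That loss of £133 beats the £2093 the firm would lose by shutting down; producing recovers £1960 of fixed cost.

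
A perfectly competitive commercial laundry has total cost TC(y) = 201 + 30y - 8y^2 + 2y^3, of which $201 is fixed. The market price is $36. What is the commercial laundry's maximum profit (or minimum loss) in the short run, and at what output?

AVC = 30 - 8y + 2y^2 has its minimum $22 at y = 2; price $36 clears that bar, so the firm operates.
MC = 30 - 16y + 6y^2. Setting P = MC and taking the root on the rising branch gives y* = 3.
TR = 36·3 = 108. TC = 201 + 72 = 273. Profit = 108 − 273 = -$165.
That loss of $165 beats the $201 the firm would lose by shutting down; producing recovers $36 of fixed cost.

Profit = -$165 at y = 3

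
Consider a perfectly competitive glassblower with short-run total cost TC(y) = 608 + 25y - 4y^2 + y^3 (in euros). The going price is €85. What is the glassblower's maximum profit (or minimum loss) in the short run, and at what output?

AVC = 25 - 4y + y^2; min AVC = €21 at y = 2. Since P = €85 ≥ min AVC, the firm produces.
With MC = 25 - 8y + 3y^2, P = MC on the upward-sloping part at y* = 6.
TR = 85·6 = 510. TC = 608 + 222 = 830. Profit = 510 − 830 = -€320.
That loss of €320 beats the €608 the firm would lose by shutting down; producing recovers €288 of fixed cost.

Profit = -€320 at y = 6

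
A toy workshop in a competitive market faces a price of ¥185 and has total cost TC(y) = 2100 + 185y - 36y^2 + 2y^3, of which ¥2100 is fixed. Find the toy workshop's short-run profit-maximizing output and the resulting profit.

Profit = -¥372 at y = 12

AVC = 185 - 36y + 2y^2; min AVC = ¥23 at y = 9. Since P = ¥185 ≥ min AVC, the firm produces.
With MC = 185 - 72y + 6y^2, P = MC on the upward-sloping part at y* = 12.
TR = 185·12 = 2220. TC = 2100 + 492 = 2592. Profit = 2220 − 2592 = -¥372.
By producing, the firm covers all variable cost plus ¥1728 of fixed cost; shutting down would lose the full ¥2100.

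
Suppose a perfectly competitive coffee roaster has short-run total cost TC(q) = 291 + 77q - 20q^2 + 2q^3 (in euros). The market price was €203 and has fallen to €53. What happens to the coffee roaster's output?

Output falls from 9 to 6

MC = 77 - 40q + 6q^2; the shutdown threshold is min AVC = €27 (at q = 5).
With P = €203 above the shutdown price, P = MC gives q = 9.
At P = €53 ≥ min AVC, set P = MC: q = 6. The firm stays open but cuts output.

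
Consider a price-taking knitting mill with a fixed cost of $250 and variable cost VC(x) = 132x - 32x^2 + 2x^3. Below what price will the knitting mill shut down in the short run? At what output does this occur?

Short-run supply begins at min AVC. From VC = 132x - 32x^2 + 2x^3, AVC = 132 - 32x + 2x^2.
dAVC/dx = -32 + 4x = 0 gives x = 8. min AVC = 132 - 32·8 + 2·8^2 = 4.
So the shutdown price is $4.

$4 per unit, at x = 8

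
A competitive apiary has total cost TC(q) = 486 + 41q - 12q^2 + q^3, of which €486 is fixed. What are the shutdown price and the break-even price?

Shutdown price = min AVC. AVC = 41 - 12q + q^2, with vertex at q = 6 and minimum €5.
ATC = 486/q + 41 - 12q + q^2. Setting dATC/dq = −486/q^2 − 12 + 2q = 0 gives q = 9 (since 2·9^3 − 12·9^2 = 486).
min ATC = 486/9 + 41 − 12·9 + 9^2 = €68. That is the break-even price.
For €5 ≤ P < €68 the firm produces at a loss; below €5 it shuts down.

Shutdown price = €5; break-even price = €68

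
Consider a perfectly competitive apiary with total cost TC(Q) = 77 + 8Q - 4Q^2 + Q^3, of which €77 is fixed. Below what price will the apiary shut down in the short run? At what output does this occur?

The shutdown price is the minimum of AVC. VC = 8Q - 4Q^2 + Q^3, so AVC = 8 - 4Q + Q^2.
dAVC/dQ = -4 + 2Q = 0 gives Q = 2. min AVC = 8 - 4·2 + 2^2 = 4.
So the shutdown price is €4.

€4 per unit, at Q = 2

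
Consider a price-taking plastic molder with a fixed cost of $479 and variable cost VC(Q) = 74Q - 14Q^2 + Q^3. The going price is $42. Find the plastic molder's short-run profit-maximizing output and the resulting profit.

Profit = -$351 at Q = 8

AVC = 74 - 14Q + Q^2 has its minimum $25 at Q = 7; price $42 clears that bar, so the firm operates.
With MC = 74 - 28Q + 3Q^2, P = MC on the upward-sloping part at Q* = 8.
TR = 42·8 = 336. TC = 479 + 208 = 687. Profit = 336 − 687 = -$351.
That loss of $351 beats the $479 the firm would lose by shutting down; producing recovers $128 of fixed cost.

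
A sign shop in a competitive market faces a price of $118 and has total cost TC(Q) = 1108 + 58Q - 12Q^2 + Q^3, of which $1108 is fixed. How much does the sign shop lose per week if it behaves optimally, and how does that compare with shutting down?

Profit = -$308 at Q = 10

AVC = 58 - 12Q + Q^2 has its minimum $22 at Q = 6; price $118 clears that bar, so the firm operates.
MC = 58 - 24Q + 3Q^2. Setting P = MC and taking the root on the rising branch gives Q* = 10.
TR = 118·10 = 1180. TC = 1108 + 380 = 1488. Profit = 1180 − 1488 = -$308.
By producing, the firm covers all variable cost plus $800 of fixed cost; shutting down would lose the full $1108.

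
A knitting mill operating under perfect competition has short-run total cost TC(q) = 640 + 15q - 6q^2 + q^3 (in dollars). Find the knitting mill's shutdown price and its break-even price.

AVC = 15 - 6q + q^2; minimized at q = 3, giving min AVC = $6. That is the shutdown price.
ATC = 640/q + 15 - 6q + q^2. Setting dATC/dq = −640/q^2 − 6 + 2q = 0 gives q = 8 (since 2·8^3 − 6·8^2 = 640).
min ATC = 640/8 + 15 − 6·8 + 8^2 = $111. That is the break-even price.
Between these two prices the firm operates at a loss; above $111 it earns a profit.

Shutdown price = $6; break-even price = $111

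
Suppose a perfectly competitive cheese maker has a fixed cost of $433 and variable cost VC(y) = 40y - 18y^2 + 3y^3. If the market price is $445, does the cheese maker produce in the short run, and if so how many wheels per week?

Produce at y = 9

From TC, MC = TC'(y) = 40 - 36y + 9y^2 and AVC = VC/y = 40 - 18y + 3y^2.
The AVC parabola has its vertex at y = 18/6 = 3, where AVC = 40 - 18·3 + 3·3^2 = $13.
Since P = $445 ≥ min AVC = $13, price covers variable cost and the firm should produce.
P = MC gives -405 - 36y + 9y^2 = 0, with roots -5 and 9. Take the larger (rising MC): y* = 9.
Check: AVC at y = 9 is $121 ≤ P, so revenue covers variable cost.
Profit = P·y − TC = 445·9 − 1522 = $2483.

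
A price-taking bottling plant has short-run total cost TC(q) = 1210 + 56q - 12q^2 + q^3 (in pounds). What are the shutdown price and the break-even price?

Shutdown price = £20; break-even price = £155

Shutdown price = min AVC. AVC = 56 - 12q + q^2, with vertex at q = 6 and minimum £20.
ATC = 1210/q + 56 - 12q + q^2. Setting dATC/dq = −1210/q^2 − 12 + 2q = 0 gives q = 11 (since 2·11^3 − 12·11^2 = 1210).
min ATC = 1210/11 + 56 − 12·11 + 11^2 = £155. That is the break-even price.
For £20 ≤ P < £155 the firm produces at a loss; below £20 it shuts down.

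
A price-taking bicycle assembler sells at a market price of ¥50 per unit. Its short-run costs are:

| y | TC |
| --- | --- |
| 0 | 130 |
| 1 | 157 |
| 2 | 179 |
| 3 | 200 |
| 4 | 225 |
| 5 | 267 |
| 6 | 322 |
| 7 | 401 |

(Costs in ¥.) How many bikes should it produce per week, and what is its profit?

Tabulate TR − TC: y=0: -130; y=1: -107; y=2: -79; y=3: -50; y=4: -25; y=5: -17; y=6: -22; y=7: -51.
Profit is maximized at y = 5. AVC there is 137/5 = ¥27.40 ≤ P, so producing beats shutting down (which would give -¥130).

y = 5; profit = -¥17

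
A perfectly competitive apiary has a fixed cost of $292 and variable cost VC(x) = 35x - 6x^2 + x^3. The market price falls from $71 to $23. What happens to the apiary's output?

Output falls from 6 to 0 (the firm shuts down)

AVC = 35 - 6x + x^2, minimized at x = 3 where min AVC = $26. MC = 35 - 12x + 3x^2.
With P = $71 above the shutdown price, P = MC gives x = 6.
At P = $23 < min AVC = $26, price no longer covers variable cost at any output, so the firm shuts down: x = 0.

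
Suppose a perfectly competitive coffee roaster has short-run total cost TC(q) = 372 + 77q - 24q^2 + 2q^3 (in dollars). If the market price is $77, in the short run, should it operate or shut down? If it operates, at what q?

From TC, MC = TC'(q) = 77 - 48q + 6q^2 and AVC = VC/q = 77 - 24q + 2q^2.
AVC hits its minimum where MC = AVC, at q = 6, giving min AVC = 77 - 24·6 + 2·6^2 = $5.
Since P = $77 ≥ min AVC = $5, price covers variable cost and the firm should produce.
Set P = MC: 77 = 77 - 48q + 6q^2 → -48q + 6q^2 = 0. The roots are q = 0 and q = 8; the profit-maximizing output is on the rising part of MC, so q* = 8.
Check: AVC at q = 8 is $13 ≤ P, so revenue covers variable cost.
Profit = P·q − TC = 77·8 − 476 = $140.

Produce at q = 8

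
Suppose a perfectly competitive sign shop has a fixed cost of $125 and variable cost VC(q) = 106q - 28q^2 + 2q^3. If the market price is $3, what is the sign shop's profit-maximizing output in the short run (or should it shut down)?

From TC, MC = TC'(q) = 106 - 56q + 6q^2 and AVC = VC/q = 106 - 28q + 2q^2.
The AVC parabola has its vertex at q = 28/4 = 7, where AVC = 106 - 28·7 + 2·7^2 = $8.
With P < min AVC ($3 < $8), every unit sold adds to the loss.
Shutting down limits the loss to fixed cost, $125.

Shut down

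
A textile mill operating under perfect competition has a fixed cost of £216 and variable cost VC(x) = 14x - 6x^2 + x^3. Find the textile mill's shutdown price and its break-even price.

Shutdown price = £5; break-even price = £50

AVC = 14 - 6x + x^2; minimized at x = 3, giving min AVC = £5. That is the shutdown price.
ATC = 216/x + 14 - 6x + x^2. Setting dATC/dx = −216/x^2 − 6 + 2x = 0 gives x = 6 (since 2·6^3 − 6·6^2 = 216).
min ATC = 216/6 + 14 − 6·6 + 6^2 = £50. That is the break-even price.
For £5 ≤ P < £50 the firm produces at a loss; below £5 it shuts down.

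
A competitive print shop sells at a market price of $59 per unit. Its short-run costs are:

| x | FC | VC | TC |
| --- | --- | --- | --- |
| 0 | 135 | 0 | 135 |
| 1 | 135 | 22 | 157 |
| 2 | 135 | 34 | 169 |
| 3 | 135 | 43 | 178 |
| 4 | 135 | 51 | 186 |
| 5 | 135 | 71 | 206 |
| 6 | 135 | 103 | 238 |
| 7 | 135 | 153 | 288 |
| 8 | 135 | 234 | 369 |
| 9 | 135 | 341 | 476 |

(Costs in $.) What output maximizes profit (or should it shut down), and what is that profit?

x = 7; profit = $125

Compute π = P·x − TC at each output: x=0: -135; x=1: -98; x=2: -51; x=3: -1; x=4: 50; x=5: 89; x=6: 116; x=7: 125; x=8: 103; x=9: 55.
Profit is maximized at x = 7. AVC there is 153/7 = $21.86 ≤ P, so producing beats shutting down (which would give -$135).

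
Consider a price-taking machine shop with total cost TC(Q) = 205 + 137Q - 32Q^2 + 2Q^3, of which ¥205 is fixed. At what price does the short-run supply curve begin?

The firm shuts down when price falls below the minimum of average variable cost. AVC = VC/Q = 137 - 32Q + 2Q^2.
At the minimum of AVC, MC = AVC. MC = 137 - 64Q + 6Q^2; setting MC = AVC gives 4Q^2 - 32Q = 0, so Q = 8. min AVC = 9.
So the shutdown price is ¥9.

¥9 per unit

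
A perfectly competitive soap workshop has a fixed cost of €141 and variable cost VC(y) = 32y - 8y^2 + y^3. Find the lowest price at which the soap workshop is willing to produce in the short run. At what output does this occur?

The firm shuts down when price falls below the minimum of average variable cost. AVC = VC/y = 32 - 8y + y^2.
At the minimum of AVC, MC = AVC. MC = 32 - 16y + 3y^2; setting MC = AVC gives 2y^2 - 8y = 0, so y = 4. min AVC = 16.
So the shutdown price is €16.

€16 per unit, at y = 4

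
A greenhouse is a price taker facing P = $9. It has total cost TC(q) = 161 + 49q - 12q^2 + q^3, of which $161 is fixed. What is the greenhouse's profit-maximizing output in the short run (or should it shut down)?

Shut down

Strip out fixed cost: VC = 49q - 12q^2 + q^3. Then AVC = 49 - 12q + q^2 and MC = 49 - 24q + 3q^2.
The AVC parabola has its vertex at q = 12/2 = 6, where AVC = 49 - 12·6 + 6^2 = $13.
Since P = $9 < min AVC = $13, price fails to cover variable cost at any output.
Shutting down limits the loss to fixed cost, $161.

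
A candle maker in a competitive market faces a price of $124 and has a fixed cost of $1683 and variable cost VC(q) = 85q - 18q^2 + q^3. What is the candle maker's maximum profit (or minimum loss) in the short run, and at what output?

AVC = 85 - 18q + q^2; min AVC = $4 at q = 9. Since P = $124 ≥ min AVC, the firm produces.
With MC = 85 - 36q + 3q^2, P = MC on the upward-sloping part at q* = 13.
TR = 124·13 = 1612. TC = 1683 + 260 = 1943. Profit = 1612 − 1943 = -$331.
Shutting down would mean losing the fixed cost of $1683, so operating at a loss of $331 is better by $1352.

Profit = -$331 at q = 13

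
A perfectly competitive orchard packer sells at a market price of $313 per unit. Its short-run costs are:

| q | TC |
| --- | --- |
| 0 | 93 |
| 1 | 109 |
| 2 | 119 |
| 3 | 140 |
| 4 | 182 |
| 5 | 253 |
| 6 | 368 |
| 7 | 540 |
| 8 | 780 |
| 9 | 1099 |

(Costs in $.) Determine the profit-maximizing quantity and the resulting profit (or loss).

Profit at each row (π = 313q − TC): q=0: -93; q=1: 204; q=2: 507; q=3: 799; q=4: 1070; q=5: 1312; q=6: 1510; q=7: 1651; q=8: 1724; q=9: 1718.
Profit is maximized at q = 8. AVC there is 687/8 = $85.88 ≤ P, so producing beats shutting down (which would give -$93).

q = 8; profit = $1724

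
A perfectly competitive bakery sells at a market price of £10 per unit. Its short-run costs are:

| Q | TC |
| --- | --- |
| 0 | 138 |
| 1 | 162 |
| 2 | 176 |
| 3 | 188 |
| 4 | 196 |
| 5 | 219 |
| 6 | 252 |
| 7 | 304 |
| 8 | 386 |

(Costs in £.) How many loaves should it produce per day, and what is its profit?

Q = 0 (shut down); profit = -£138

Tabulate TR − TC: Q=0: -138; Q=1: -152; Q=2: -156; Q=3: -158; Q=4: -156; Q=5: -169; Q=6: -192; Q=7: -234; Q=8: -306.
Profit is highest at Q = 0. Equivalently, the lowest AVC in the table is 58/4 ≈ £14.50 at Q = 4, and P = £10 falls below it — price never covers variable cost, so the firm shuts down and loses only its fixed cost.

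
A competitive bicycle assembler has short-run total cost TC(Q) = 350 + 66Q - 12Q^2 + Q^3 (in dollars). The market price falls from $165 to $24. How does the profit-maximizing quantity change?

Output falls from 11 to 0 (the firm shuts down)

MC = 66 - 24Q + 3Q^2; the shutdown threshold is min AVC = $30 (at Q = 6).
At P = $165 ≥ min AVC, set P = MC on the rising branch: Q = 11.
At P = $24 < min AVC = $30, price no longer covers variable cost at any output, so the firm shuts down: Q = 0.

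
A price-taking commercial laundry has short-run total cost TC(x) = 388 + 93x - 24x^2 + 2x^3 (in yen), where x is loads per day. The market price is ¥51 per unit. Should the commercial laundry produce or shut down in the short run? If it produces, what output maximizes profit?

Strip out fixed cost: VC = 93x - 24x^2 + 2x^3. Then AVC = 93 - 24x + 2x^2 and MC = 93 - 48x + 6x^2.
AVC hits its minimum where MC = AVC, at x = 6, giving min AVC = 93 - 24·6 + 2·6^2 = ¥21.
Because ¥51 ≥ ¥21, revenue can cover variable cost; the firm operates.
Solving P = MC: 42 - 48x + 6x^2 = 0 ⇒ x = 1 or 7. On the upward-sloping branch, x* = 7.
Check: AVC at x = 7 is ¥23 ≤ P, so revenue covers variable cost.
Profit = P·x − TC = 51·7 − 549 = -¥192, a loss, but smaller than the ¥388 fixed cost the firm would lose by shutting down.

Produce at x = 7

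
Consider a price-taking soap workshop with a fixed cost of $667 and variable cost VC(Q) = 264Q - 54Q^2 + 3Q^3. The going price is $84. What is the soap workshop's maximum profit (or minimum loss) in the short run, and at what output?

AVC = 264 - 54Q + 3Q^2; min AVC = $21 at Q = 9. Since P = $84 ≥ min AVC, the firm produces.
With MC = 264 - 108Q + 9Q^2, P = MC on the upward-sloping part at Q* = 10.
TR = 84·10 = 840. TC = 667 + 240 = 907. Profit = 840 − 907 = -$67.
That loss of $67 beats the $667 the firm would lose by shutting down; producing recovers $600 of fixed cost.

Profit = -$67 at Q = 10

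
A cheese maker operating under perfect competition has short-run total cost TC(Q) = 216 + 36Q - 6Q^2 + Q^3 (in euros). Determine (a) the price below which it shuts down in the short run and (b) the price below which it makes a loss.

Shutdown price = min AVC. AVC = 36 - 6Q + Q^2, with vertex at Q = 3 and minimum €27.
ATC = 216/Q + 36 - 6Q + Q^2. Setting dATC/dQ = −216/Q^2 − 6 + 2Q = 0 gives Q = 6 (since 2·6^3 − 6·6^2 = 216).
min ATC = 216/6 + 36 − 6·6 + 6^2 = €72. That is the break-even price.
Between these two prices the firm operates at a loss; above €72 it earns a profit.

Shutdown price = €27; break-even price = €72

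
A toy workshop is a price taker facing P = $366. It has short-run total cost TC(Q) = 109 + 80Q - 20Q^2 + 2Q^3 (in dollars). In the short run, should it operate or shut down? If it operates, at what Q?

Strip out fixed cost: VC = 80Q - 20Q^2 + 2Q^3. Then AVC = 80 - 20Q + 2Q^2 and MC = 80 - 40Q + 6Q^2.
AVC is minimized where dAVC/dQ = -20 + 4Q = 0, at Q = 5; min AVC = 80 - 20·5 + 2·5^2 = $30.
Since P = $366 ≥ min AVC = $30, price covers variable cost and the firm should produce.
Set P = MC: 366 = 80 - 40Q + 6Q^2 → -286 - 40Q + 6Q^2 = 0. The roots are Q = -13/3 and Q = 11; the profit-maximizing output is on the rising part of MC, so Q* = 11.
Check: AVC at Q = 11 is $102 ≤ P, so revenue covers variable cost.
Profit = P·Q − TC = 366·11 − 1231 = $2795.

Produce at Q = 11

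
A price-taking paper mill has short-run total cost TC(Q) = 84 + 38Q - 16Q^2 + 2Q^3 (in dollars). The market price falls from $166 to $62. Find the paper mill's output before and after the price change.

Output falls from 8 to 6

MC = 38 - 32Q + 6Q^2; the shutdown threshold is min AVC = $6 (at Q = 4).
At P = $166 ≥ min AVC, set P = MC on the rising branch: Q = 8.
At P = $62 ≥ min AVC, set P = MC: Q = 6. The firm stays open but cuts output.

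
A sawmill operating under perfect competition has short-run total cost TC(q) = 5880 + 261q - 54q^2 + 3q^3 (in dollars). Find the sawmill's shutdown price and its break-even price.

AVC = 261 - 54q + 3q^2; minimized at q = 9, giving min AVC = $18. That is the shutdown price.
ATC = 5880/q + 261 - 54q + 3q^2. Setting dATC/dq = −5880/q^2 − 54 + 6q = 0 gives q = 14 (since 6·14^3 − 54·14^2 = 5880).
min ATC = 5880/14 + 261 − 54·14 + 3·14^2 = $513. That is the break-even price.
For $18 ≤ P < $513 the firm produces at a loss; below $18 it shuts down.

Shutdown price = $18; break-even price = $513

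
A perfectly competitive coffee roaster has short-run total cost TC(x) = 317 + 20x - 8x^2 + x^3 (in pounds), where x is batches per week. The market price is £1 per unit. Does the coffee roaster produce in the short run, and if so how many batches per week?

Shut down

From TC, MC = TC'(x) = 20 - 16x + 3x^2 and AVC = VC/x = 20 - 8x + x^2.
AVC hits its minimum where MC = AVC, at x = 4, giving min AVC = 20 - 8·4 + 4^2 = £4.
P = £1 lies below min AVC = £4; no output level covers variable cost.
Best response: produce nothing and absorb the £317 fixed cost.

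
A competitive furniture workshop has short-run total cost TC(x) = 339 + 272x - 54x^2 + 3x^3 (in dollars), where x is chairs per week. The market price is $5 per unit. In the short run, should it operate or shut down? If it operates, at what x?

From TC, MC = TC'(x) = 272 - 108x + 9x^2 and AVC = VC/x = 272 - 54x + 3x^2.
The AVC parabola has its vertex at x = 54/6 = 9, where AVC = 272 - 54·9 + 3·9^2 = $29.
Since P = $5 < min AVC = $29, price fails to cover variable cost at any output.
Best response: produce nothing and absorb the $339 fixed cost.

Shut down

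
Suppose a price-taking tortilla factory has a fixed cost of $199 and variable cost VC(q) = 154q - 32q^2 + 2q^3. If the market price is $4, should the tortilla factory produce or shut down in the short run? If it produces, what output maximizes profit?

From TC, MC = TC'(q) = 154 - 64q + 6q^2 and AVC = VC/q = 154 - 32q + 2q^2.
The AVC parabola has its vertex at q = 32/4 = 8, where AVC = 154 - 32·8 + 2·8^2 = $26.
With P < min AVC ($4 < $26), every unit sold adds to the loss.
Shutting down limits the loss to fixed cost, $199.

Shut down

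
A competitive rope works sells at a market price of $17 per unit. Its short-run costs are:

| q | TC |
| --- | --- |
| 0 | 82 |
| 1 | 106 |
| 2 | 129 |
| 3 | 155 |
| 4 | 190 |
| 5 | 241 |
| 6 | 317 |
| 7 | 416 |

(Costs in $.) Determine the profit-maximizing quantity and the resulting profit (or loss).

q = 0 (shut down); profit = -$82

Profit at each row (π = 17q − TC): q=0: -82; q=1: -89; q=2: -95; q=3: -104; q=4: -122; q=5: -156; q=6: -215; q=7: -297.
Profit is highest at q = 0. Equivalently, the lowest AVC in the table is 47/2 ≈ $23.50 at q = 2, and P = $17 falls below it — price never covers variable cost, so the firm shuts down and loses only its fixed cost.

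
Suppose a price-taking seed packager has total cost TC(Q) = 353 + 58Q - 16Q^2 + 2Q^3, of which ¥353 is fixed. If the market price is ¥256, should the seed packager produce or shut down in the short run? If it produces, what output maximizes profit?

Variable cost is VC = 58Q - 16Q^2 + 2Q^3, so AVC = VC/Q = 58 - 16Q + 2Q^2 and MC = dTC/dQ = 58 - 32Q + 6Q^2.
AVC hits its minimum where MC = AVC, at Q = 4, giving min AVC = 58 - 16·4 + 2·4^2 = ¥26.
Because ¥256 ≥ ¥26, revenue can cover variable cost; the firm operates.
P = MC gives -198 - 32Q + 6Q^2 = 0, with roots -11/3 and 9. Take the larger (rising MC): Q* = 9.
Check: AVC at Q = 9 is ¥76 ≤ P, so revenue covers variable cost.
Profit = P·Q − TC = 256·9 − 1037 = ¥1267.

Produce at Q = 9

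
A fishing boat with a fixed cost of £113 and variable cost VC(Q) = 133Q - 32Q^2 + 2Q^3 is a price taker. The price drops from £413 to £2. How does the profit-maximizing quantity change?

AVC = 133 - 32Q + 2Q^2, minimized at Q = 8 where min AVC = £5. MC = 133 - 64Q + 6Q^2.
At P = £413 ≥ min AVC, set P = MC on the rising branch: Q = 14.
At P = £2 < min AVC = £5, price no longer covers variable cost at any output, so the firm shuts down: Q = 0.

Output falls from 14 to 0 (the firm shuts down)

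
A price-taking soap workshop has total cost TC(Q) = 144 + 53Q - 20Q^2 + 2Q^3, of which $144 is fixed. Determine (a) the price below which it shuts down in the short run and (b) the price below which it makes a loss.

Shutdown price = min AVC. AVC = 53 - 20Q + 2Q^2, with vertex at Q = 5 and minimum $3.
ATC = 144/Q + 53 - 20Q + 2Q^2. Setting dATC/dQ = −144/Q^2 − 20 + 4Q = 0 gives Q = 6 (since 4·6^3 − 20·6^2 = 144).
min ATC = 144/6 + 53 − 20·6 + 2·6^2 = $29. That is the break-even price.
For $3 ≤ P < $29 the firm produces at a loss; below $3 it shuts down.

Shutdown price = $3; break-even price = $29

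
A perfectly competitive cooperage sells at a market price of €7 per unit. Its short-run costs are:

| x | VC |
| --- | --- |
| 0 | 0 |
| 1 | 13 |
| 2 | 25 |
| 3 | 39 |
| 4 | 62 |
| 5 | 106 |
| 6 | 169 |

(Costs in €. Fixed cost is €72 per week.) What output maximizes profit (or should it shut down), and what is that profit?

x = 0 (shut down); profit = -€72

Tabulate TR − TC: x=0: -72; x=1: -78; x=2: -83; x=3: -90; x=4: -106; x=5: -143; x=6: -199.
Profit is highest at x = 0. Equivalently, the lowest AVC in the table is 25/2 ≈ €12.50 at x = 2, and P = €7 falls below it — price never covers variable cost, so the firm shuts down and loses only its fixed cost.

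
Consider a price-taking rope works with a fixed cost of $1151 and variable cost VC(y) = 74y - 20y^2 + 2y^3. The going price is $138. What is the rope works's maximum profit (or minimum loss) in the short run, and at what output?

Profit = -$383 at y = 8

AVC = 74 - 20y + 2y^2 has its minimum $24 at y = 5; price $138 clears that bar, so the firm operates.
MC = 74 - 40y + 6y^2. Setting P = MC and taking the root on the rising branch gives y* = 8.
TR = 138·8 = 1104. TC = 1151 + 336 = 1487. Profit = 1104 − 1487 = -$383.
That loss of $383 beats the $1151 the firm would lose by shutting down; producing recovers $768 of fixed cost.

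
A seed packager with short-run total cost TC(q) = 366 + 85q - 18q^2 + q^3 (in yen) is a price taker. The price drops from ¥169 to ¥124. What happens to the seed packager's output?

AVC = 85 - 18q + q^2, minimized at q = 9 where min AVC = ¥4. MC = 85 - 36q + 3q^2.
At P = ¥169 ≥ min AVC, set P = MC on the rising branch: q = 14.
At P = ¥124 ≥ min AVC, set P = MC: q = 13. The firm stays open but cuts output.

Output falls from 14 to 13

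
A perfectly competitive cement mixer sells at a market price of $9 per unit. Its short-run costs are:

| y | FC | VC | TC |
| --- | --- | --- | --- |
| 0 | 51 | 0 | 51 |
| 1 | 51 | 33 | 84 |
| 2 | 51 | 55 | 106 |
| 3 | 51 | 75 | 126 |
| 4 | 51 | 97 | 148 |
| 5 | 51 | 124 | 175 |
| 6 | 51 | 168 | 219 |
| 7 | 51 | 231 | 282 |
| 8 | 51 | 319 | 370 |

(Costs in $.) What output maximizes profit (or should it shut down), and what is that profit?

y = 0 (shut down); profit = -$51

Profit at each row (π = 9y − TC): y=0: -51; y=1: -75; y=2: -88; y=3: -99; y=4: -112; y=5: -130; y=6: -165; y=7: -219; y=8: -298.
Profit is highest at y = 0. Equivalently, the lowest AVC in the table is 97/4 ≈ $24.25 at y = 4, and P = $9 falls below it — price never covers variable cost, so the firm shuts down and loses only its fixed cost.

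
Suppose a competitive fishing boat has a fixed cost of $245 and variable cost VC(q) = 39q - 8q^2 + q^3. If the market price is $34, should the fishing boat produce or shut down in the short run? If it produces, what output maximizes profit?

Produce at q = 5

From TC, MC = TC'(q) = 39 - 16q + 3q^2 and AVC = VC/q = 39 - 8q + q^2.
AVC is minimized where dAVC/dq = -8 + 2q = 0, at q = 4; min AVC = 39 - 8·4 + 4^2 = $23.
Since P = $34 ≥ min AVC = $23, price covers variable cost and the firm should produce.
P = MC gives 5 - 16q + 3q^2 = 0, with roots 1/3 and 5. Take the larger (rising MC): q* = 5.
Check: AVC at q = 5 is $24 ≤ P, so revenue covers variable cost.
Profit = P·q − TC = 34·5 − 365 = -$195, a loss, but smaller than the $245 fixed cost the firm would lose by shutting down.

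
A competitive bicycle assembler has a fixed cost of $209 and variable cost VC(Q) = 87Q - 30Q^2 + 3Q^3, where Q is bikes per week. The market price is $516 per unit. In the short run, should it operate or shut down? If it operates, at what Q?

Produce at Q = 11

Variable cost is VC = 87Q - 30Q^2 + 3Q^3, so AVC = VC/Q = 87 - 30Q + 3Q^2 and MC = dTC/dQ = 87 - 60Q + 9Q^2.
The AVC parabola has its vertex at Q = 30/6 = 5, where AVC = 87 - 30·5 + 3·5^2 = $12.
P = $516 exceeds min AVC = $12, so the firm stays open.
Solving P = MC: -429 - 60Q + 9Q^2 = 0 ⇒ Q = -13/3 or 11. On the upward-sloping branch, Q* = 11.
Check: AVC at Q = 11 is $120 ≤ P, so revenue covers variable cost.
Profit = P·Q − TC = 516·11 − 1529 = $4147.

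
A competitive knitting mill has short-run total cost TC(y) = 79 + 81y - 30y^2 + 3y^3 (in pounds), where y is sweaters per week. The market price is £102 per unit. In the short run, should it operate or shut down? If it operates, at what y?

Strip out fixed cost: VC = 81y - 30y^2 + 3y^3. Then AVC = 81 - 30y + 3y^2 and MC = 81 - 60y + 9y^2.
AVC is minimized where dAVC/dy = -30 + 6y = 0, at y = 5; min AVC = 81 - 30·5 + 3·5^2 = £6.
P = £102 exceeds min AVC = £6, so the firm stays open.
Set P = MC: 102 = 81 - 60y + 9y^2 → -21 - 60y + 9y^2 = 0. The roots are y = -1/3 and y = 7; the profit-maximizing output is on the rising part of MC, so y* = 7.
Check: AVC at y = 7 is £18 ≤ P, so revenue covers variable cost.
Profit = P·y − TC = 102·7 − 205 = £509.

Produce at y = 7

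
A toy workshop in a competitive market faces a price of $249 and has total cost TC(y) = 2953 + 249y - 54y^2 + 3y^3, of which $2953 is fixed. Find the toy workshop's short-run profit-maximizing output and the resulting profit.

Profit = -$361 at y = 12

AVC = 249 - 54y + 3y^2 has its minimum $6 at y = 9; price $249 clears that bar, so the firm operates.
With MC = 249 - 108y + 9y^2, P = MC on the upward-sloping part at y* = 12.
TR = 249·12 = 2988. TC = 2953 + 396 = 3349. Profit = 2988 − 3349 = -$361.
Shutting down would mean losing the fixed cost of $2953, so operating at a loss of $361 is better by $2592.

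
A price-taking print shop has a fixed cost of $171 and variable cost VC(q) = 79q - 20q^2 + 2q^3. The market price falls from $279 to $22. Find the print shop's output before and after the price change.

Output falls from 10 to 0 (the firm shuts down)

MC = 79 - 40q + 6q^2; the shutdown threshold is min AVC = $29 (at q = 5).
At P = $279 ≥ min AVC, set P = MC on the rising branch: q = 10.
At P = $22 < min AVC = $29, price no longer covers variable cost at any output, so the firm shuts down: q = 0.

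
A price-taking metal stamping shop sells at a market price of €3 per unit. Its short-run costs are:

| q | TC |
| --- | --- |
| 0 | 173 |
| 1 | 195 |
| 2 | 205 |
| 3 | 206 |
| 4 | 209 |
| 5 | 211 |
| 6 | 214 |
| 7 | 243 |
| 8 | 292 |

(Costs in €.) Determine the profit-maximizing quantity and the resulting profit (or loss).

Tabulate TR − TC: q=0: -173; q=1: -192; q=2: -199; q=3: -197; q=4: -197; q=5: -196; q=6: -196; q=7: -222; q=8: -268.
Profit is highest at q = 0. Equivalently, the lowest AVC in the table is 41/6 ≈ €6.83 at q = 6, and P = €3 falls below it — price never covers variable cost, so the firm shuts down and loses only its fixed cost.

q = 0 (shut down); profit = -€173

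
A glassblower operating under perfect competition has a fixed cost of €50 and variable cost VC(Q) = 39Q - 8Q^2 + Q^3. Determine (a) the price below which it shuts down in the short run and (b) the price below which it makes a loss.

AVC = 39 - 8Q + Q^2; minimized at Q = 4, giving min AVC = €23. That is the shutdown price.
ATC = 50/Q + 39 - 8Q + Q^2. Setting dATC/dQ = −50/Q^2 − 8 + 2Q = 0 gives Q = 5 (since 2·5^3 − 8·5^2 = 50).
min ATC = 50/5 + 39 − 8·5 + 5^2 = €34. That is the break-even price.
Between these two prices the firm operates at a loss; above €34 it earns a profit.

Shutdown price = €23; break-even price = €34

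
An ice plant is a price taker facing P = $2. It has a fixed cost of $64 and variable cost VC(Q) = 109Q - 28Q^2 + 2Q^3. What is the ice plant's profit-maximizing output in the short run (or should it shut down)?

Shut down

From TC, MC = TC'(Q) = 109 - 56Q + 6Q^2 and AVC = VC/Q = 109 - 28Q + 2Q^2.
AVC is minimized where dAVC/dQ = -28 + 4Q = 0, at Q = 7; min AVC = 109 - 28·7 + 2·7^2 = $11.
Since P = $2 < min AVC = $11, price fails to cover variable cost at any output.
The firm minimizes its loss by shutting down and losing only its fixed cost of $64.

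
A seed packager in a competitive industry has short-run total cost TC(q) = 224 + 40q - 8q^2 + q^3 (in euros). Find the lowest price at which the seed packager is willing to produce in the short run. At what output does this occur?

€24 per unit, at q = 4

The firm shuts down when price falls below the minimum of average variable cost. AVC = VC/q = 40 - 8q + q^2.
dAVC/dq = -8 + 2q = 0 gives q = 4. min AVC = 40 - 8·4 + 4^2 = 24.
For P < €24 the firm produces nothing.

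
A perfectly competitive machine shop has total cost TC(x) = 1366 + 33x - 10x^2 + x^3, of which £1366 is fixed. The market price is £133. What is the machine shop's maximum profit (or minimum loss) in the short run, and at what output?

AVC = 33 - 10x + x^2 has its minimum £8 at x = 5; price £133 clears that bar, so the firm operates.
With MC = 33 - 20x + 3x^2, P = MC on the upward-sloping part at x* = 10.
TR = 133·10 = 1330. TC = 1366 + 330 = 1696. Profit = 1330 − 1696 = -£366.
By producing, the firm covers all variable cost plus £1000 of fixed cost; shutting down would lose the full £1366.

Profit = -£366 at x = 10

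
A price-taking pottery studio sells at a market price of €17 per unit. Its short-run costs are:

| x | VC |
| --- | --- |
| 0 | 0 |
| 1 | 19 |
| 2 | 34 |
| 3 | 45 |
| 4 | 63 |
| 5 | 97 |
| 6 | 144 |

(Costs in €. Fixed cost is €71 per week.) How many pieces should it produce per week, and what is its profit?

x = 3; profit = -€65

Tabulate TR − TC: x=0: -71; x=1: -73; x=2: -71; x=3: -65; x=4: -66; x=5: -83; x=6: -113.
Profit is maximized at x = 3. AVC there is 45/3 = €15 ≤ P, so producing beats shutting down (which would give -€71).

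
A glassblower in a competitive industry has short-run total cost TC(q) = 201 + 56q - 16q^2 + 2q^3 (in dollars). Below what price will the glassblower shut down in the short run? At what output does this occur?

$24 per unit, at q = 4

The firm shuts down when price falls below the minimum of average variable cost. AVC = VC/q = 56 - 16q + 2q^2.
At the minimum of AVC, MC = AVC. MC = 56 - 32q + 6q^2; setting MC = AVC gives 4q^2 - 16q = 0, so q = 4. min AVC = 24.
The firm shuts down for any P below $24.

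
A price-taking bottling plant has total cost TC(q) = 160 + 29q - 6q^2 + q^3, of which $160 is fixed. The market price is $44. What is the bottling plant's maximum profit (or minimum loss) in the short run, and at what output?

AVC = 29 - 6q + q^2; min AVC = $20 at q = 3. Since P = $44 ≥ min AVC, the firm produces.
With MC = 29 - 12q + 3q^2, P = MC on the upward-sloping part at q* = 5.
TR = 44·5 = 220. TC = 160 + 120 = 280. Profit = 220 − 280 = -$60.
Shutting down would mean losing the fixed cost of $160, so operating at a loss of $60 is better by $100.

Profit = -$60 at q = 5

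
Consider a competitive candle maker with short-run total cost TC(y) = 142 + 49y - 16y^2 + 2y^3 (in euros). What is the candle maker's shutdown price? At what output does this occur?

The shutdown price is the minimum of AVC. VC = 49y - 16y^2 + 2y^3, so AVC = 49 - 16y + 2y^2.
At the minimum of AVC, MC = AVC. MC = 49 - 32y + 6y^2; setting MC = AVC gives 4y^2 - 16y = 0, so y = 4. min AVC = 17.
So the shutdown price is €17.

€17 per unit, at y = 4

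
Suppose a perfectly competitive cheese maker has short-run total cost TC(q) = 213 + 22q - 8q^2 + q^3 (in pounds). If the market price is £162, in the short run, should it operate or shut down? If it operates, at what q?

Produce at q = 10

From TC, MC = TC'(q) = 22 - 16q + 3q^2 and AVC = VC/q = 22 - 8q + q^2.
The AVC parabola has its vertex at q = 8/2 = 4, where AVC = 22 - 8·4 + 4^2 = £6.
Since P = £162 ≥ min AVC = £6, price covers variable cost and the firm should produce.
Solving P = MC: -140 - 16q + 3q^2 = 0 ⇒ q = -14/3 or 10. On the upward-sloping branch, q* = 10.
Check: AVC at q = 10 is £42 ≤ P, so revenue covers variable cost.
Profit = P·q − TC = 162·10 − 633 = £987.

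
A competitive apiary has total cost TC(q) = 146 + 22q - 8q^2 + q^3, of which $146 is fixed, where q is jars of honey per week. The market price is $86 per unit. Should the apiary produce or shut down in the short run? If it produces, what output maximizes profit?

Produce at q = 8

From TC, MC = TC'(q) = 22 - 16q + 3q^2 and AVC = VC/q = 22 - 8q + q^2.
AVC is minimized where dAVC/dq = -8 + 2q = 0, at q = 4; min AVC = 22 - 8·4 + 4^2 = $6.
P = $86 exceeds min AVC = $6, so the firm stays open.
Solving P = MC: -64 - 16q + 3q^2 = 0 ⇒ q = -8/3 or 8. On the upward-sloping branch, q* = 8.
Check: AVC at q = 8 is $22 ≤ P, so revenue covers variable cost.
Profit = P·q − TC = 86·8 − 322 = $366.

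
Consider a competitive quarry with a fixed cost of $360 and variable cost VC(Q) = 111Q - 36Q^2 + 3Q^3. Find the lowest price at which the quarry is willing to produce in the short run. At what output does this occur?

$3 per unit, at Q = 6

The firm shuts down when price falls below the minimum of average variable cost. AVC = VC/Q = 111 - 36Q + 3Q^2.
dAVC/dQ = -36 + 6Q = 0 gives Q = 6. min AVC = 111 - 36·6 + 3·6^2 = 3.
The firm shuts down for any P below $3.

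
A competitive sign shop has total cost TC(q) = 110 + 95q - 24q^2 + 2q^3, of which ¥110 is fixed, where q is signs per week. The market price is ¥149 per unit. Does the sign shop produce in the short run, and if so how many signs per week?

Produce at q = 9

From TC, MC = TC'(q) = 95 - 48q + 6q^2 and AVC = VC/q = 95 - 24q + 2q^2.
The AVC parabola has its vertex at q = 24/4 = 6, where AVC = 95 - 24·6 + 2·6^2 = ¥23.
P = ¥149 exceeds min AVC = ¥23, so the firm stays open.
Set P = MC: 149 = 95 - 48q + 6q^2 → -54 - 48q + 6q^2 = 0. The roots are q = -1 and q = 9; the profit-maximizing output is on the rising part of MC, so q* = 9.
Check: AVC at q = 9 is ¥41 ≤ P, so revenue covers variable cost.
Profit = P·q − TC = 149·9 − 479 = ¥862.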